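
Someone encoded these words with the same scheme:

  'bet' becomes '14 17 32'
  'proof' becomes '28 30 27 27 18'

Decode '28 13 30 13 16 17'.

parade

Letters become their 1-based position plus 12 (so a→13, b→14, …).
Undoing it on 28 13 30 13 16 17: 28→(28−12)÷1=16=p, 13→(13−12)÷1=1=a, 30→(30−12)÷1=18=r, 13→(13−12)÷1=1=a, 16→(16−12)÷1=4=d, 17→(17−12)÷1=5=e.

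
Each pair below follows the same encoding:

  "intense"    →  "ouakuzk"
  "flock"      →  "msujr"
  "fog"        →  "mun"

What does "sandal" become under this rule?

The shift depends on letter class: consonant n→u is +7, but vowel i→o is +6. Vowels shift forward by 6 and consonants shift forward by 7.
On sandal: s(cons)+7=z, a(vowel)+6=g, n(cons)+7=u, d(cons)+7=k, a(vowel)+6=g, l(cons)+7=s.

zgukgs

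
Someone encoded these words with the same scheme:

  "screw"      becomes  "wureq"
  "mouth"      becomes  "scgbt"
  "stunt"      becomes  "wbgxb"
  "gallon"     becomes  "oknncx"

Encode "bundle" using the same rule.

pgxzne

s(18)→w(22) and c(2)→u(20) fit y≡5x+10 (mod 26); the inverse of 5 mod 26 is 21. Treating letters as 0–25, the rule is x ↦ 5x + 10 (mod 26).
On bundle: b(1)→5·1+10≡15=p; u(20)→5·20+10≡6=g; n(13)→5·13+10≡23=x; d(3)→5·3+10≡25=z; l(11)→5·11+10≡13=n; e(4)→5·4+10≡4=e (all mod 26).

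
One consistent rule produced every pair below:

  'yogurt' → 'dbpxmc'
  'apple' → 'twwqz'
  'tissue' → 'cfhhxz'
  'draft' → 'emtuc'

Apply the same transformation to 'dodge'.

ebepz

y(24)→d(3) and o(14)→b(1) fit y≡21x+19 (mod 26); the inverse of 21 mod 26 is 5. Treating letters as 0–25, the rule is x ↦ 21x + 19 (mod 26).
For dodge: d(3)→21·3+19≡4=e; o(14)→21·14+19≡1=b; d(3)→21·3+19≡4=e; g(6)→21·6+19≡15=p; e(4)→21·4+19≡25=z (all mod 26).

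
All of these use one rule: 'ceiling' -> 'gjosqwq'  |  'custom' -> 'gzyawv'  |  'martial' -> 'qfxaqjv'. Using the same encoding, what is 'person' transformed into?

In ceiling: c→g is +4, e→j is +5, i→o is +6, l→s is +7 — the shift increases by 1 each position. The shift increases by 1 at each position, starting from +4: 4, 5, 6, ….
Applying it to person: p+4=t, e+5=j, r+6=x, s+7=z, o+8=w, n+9=w.

tjxzww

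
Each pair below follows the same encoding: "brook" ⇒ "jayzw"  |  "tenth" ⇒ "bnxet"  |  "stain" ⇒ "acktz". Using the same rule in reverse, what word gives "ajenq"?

In brook: b→j is +8, r→a is +9, o→y is +10, o→z is +11 — the shift increases by 1 each position. Letter i (0-indexed) is shifted by i+8, so successive shifts are 8, 9, 10, ….
Undoing it on ajenq: a−8=s, j−9=a, e−10=u, n−11=c, q−12=e.

sauce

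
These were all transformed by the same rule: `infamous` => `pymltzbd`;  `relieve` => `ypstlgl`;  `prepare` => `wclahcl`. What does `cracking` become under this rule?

jchnrtur

Shifts by position in infamous: pos 0: i→p (+7), pos 1: n→y (+11), pos 2: f→m (+7), pos 3: a→l (+11) — repeating every 2. The shifts repeat in a cycle of length 2: positions 0,1,… shift by +7, +11, then the pattern repeats.
For cracking: c+7=j, r+11=c, a+7=h, c+11=n, k+7=r, i+11=t, n+7=u, g+11=r.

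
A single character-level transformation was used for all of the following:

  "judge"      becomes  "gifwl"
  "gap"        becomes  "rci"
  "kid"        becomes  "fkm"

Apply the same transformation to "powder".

The output letters match the input read backwards, each shifted +2: judge reversed is egduj. Read the word backwards and shift each letter +2.
Applying it to powder: reverse → redwop; then shift: r+2=t, e+2=g, d+2=f, w+2=y, o+2=q, p+2=r.

tgfyqr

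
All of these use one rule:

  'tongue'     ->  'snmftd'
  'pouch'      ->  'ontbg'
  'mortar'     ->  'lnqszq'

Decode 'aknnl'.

This is a Caesar cipher with shift 25.
Undoing it on aknnl: a−25=b, k−25=l, n−25=o, n−25=o, l−25=m.

bloom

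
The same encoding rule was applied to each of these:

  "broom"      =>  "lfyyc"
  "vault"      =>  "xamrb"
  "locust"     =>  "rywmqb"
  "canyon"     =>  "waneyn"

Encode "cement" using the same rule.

wscsnb

This is an affine cipher: with a=0,…,z=25, each position x becomes (11x+0) mod 26.
For cement: c(2)→11·2+0≡22=w; e(4)→11·4+0≡18=s; m(12)→11·12+0≡2=c; e(4)→11·4+0≡18=s; n(13)→11·13+0≡13=n; t(19)→11·19+0≡1=b (all mod 26).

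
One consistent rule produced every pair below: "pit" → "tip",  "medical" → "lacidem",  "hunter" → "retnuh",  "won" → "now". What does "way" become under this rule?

yaw

The output letters match the input read backwards: pit reversed is tip. It's just the letters in reverse order.
On way: reverse → yaw.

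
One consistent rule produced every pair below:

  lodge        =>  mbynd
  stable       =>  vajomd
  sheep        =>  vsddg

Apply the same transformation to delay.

ydmjz

l(11)→m(12) and o(14)→b(1) fit y≡5x+9 (mod 26); the inverse of 5 mod 26 is 21. Treating letters as 0–25, the rule is x ↦ 5x + 9 (mod 26).
Applying it to delay: d(3)→5·3+9≡24=y; e(4)→5·4+9≡3=d; l(11)→5·11+9≡12=m; a(0)→5·0+9≡9=j; y(24)→5·24+9≡25=z (all mod 26).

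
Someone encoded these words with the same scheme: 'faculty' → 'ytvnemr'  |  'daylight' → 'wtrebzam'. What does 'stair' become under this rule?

lmtbk

Compare letters: f→y is +19, a→t is +19, c→v is +19 — a constant shift. This is a Caesar cipher with shift 19.
For stair: s+19=l, t+19=m, a+19=t, i+19=b, r+19=k.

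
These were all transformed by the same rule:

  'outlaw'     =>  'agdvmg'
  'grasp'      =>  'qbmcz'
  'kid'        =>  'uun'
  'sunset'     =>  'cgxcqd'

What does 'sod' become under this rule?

can

The shift depends on letter class: consonant t→d is +10, but vowel o→a is +12. The rule splits by letter class: vowels +12, consonants +10.
For sod: s(cons)+10=c, o(vowel)+12=a, d(cons)+10=n.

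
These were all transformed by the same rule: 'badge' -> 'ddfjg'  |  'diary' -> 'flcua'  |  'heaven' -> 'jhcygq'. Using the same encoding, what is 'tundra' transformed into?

It's a Vigenère-style cipher with numeric key [2,3]: position i shifts by key[i mod 2].
Applying it to tundra: t+2=v, u+3=x, n+2=p, d+3=g, r+2=t, a+3=d.

vxpgtd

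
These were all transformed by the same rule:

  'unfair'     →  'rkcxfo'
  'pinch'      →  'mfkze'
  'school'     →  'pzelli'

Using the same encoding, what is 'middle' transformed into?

Compare letters: u→r is +23, n→k is +23, f→c is +23 — a constant shift. It's a constant shift of +23 (ROT23).
Applying it to middle: m+23=j, i+23=f, d+23=a, d+23=a, l+23=i, e+23=b.

jfaaib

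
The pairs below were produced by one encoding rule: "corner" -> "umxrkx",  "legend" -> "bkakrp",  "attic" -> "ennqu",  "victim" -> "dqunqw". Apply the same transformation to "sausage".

Treating letters as 0–25, the rule is x ↦ 21x + 4 (mod 26).
For sausage: s(18)→21·18+4≡18=s; a(0)→21·0+4≡4=e; u(20)→21·20+4≡8=i; s(18)→21·18+4≡18=s; a(0)→21·0+4≡4=e; g(6)→21·6+4≡0=a; e(4)→21·4+4≡10=k (all mod 26).

seiseak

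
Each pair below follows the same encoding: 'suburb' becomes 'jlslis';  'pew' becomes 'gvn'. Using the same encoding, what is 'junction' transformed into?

This is a Caesar cipher with shift 17.
For junction: j+17=a, u+17=l, n+17=e, c+17=t, t+17=k, i+17=z, o+17=f, n+17=e.

aletkzfe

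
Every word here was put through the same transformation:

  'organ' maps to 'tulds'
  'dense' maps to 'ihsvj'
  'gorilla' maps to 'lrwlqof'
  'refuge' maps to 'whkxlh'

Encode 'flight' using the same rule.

konjmw

The shifts repeat in a cycle of length 2: positions 0,1,… shift by +5, +3, then the pattern repeats.
For flight: f+5=k, l+3=o, i+5=n, g+3=j, h+5=m, t+3=w.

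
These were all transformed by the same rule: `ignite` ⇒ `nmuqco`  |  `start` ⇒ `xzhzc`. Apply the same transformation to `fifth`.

The shift increases by 1 at each position, starting from +5: 5, 6, 7, ….
Applying it to fifth: f+5=k, i+6=o, f+7=m, t+8=b, h+9=q.

kombq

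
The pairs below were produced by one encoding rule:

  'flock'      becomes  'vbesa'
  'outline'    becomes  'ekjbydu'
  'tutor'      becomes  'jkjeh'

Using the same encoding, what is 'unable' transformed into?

kdqrbu

Compare letters: f→v is +16, l→b is +16, o→e is +16 — a constant shift. Every letter moves 16 places later in the alphabet, wrapping around z→a.
Applying it to unable: u+16=k, n+16=d, a+16=q, b+16=r, l+16=b, e+16=u.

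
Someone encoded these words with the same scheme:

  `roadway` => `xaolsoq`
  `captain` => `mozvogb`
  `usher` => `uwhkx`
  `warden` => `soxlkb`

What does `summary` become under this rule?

wuccoxq

r(17)→x(23) and o(14)→a(0) fit y≡25x+14 (mod 26); the inverse of 25 mod 26 is 25. Treating letters as 0–25, the rule is x ↦ 25x + 14 (mod 26).
For summary: s(18)→25·18+14≡22=w; u(20)→25·20+14≡20=u; m(12)→25·12+14≡2=c; m(12)→25·12+14≡2=c; a(0)→25·0+14≡14=o; r(17)→25·17+14≡23=x; y(24)→25·24+14≡16=q (all mod 26).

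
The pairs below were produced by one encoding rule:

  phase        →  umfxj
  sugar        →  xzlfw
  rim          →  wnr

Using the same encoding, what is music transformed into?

rzxnh

Compare letters: p→u is +5, h→m is +5, a→f is +5 — a constant shift. This is a Caesar cipher with shift 5.
On music: m+5=r, u+5=z, s+5=x, i+5=n, c+5=h.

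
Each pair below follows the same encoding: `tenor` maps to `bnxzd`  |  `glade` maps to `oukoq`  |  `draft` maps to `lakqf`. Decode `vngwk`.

The shift increases by 1 at each position, starting from +8: 8, 9, 10, ….
Reversing it on vngwk: v−8=n, n−9=e, g−10=w, w−11=l, k−12=y.

newly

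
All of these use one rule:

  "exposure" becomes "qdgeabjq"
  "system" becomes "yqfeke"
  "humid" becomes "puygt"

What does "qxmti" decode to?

The output letters match the input read backwards, each shifted +12: exposure reversed is erusopxe. Two steps: reverse the string, then apply a Caesar shift of +12.
Decoding qxmti: shift back: q−12=e, x−12=l, m−12=a, t−12=h, i−12=w → elahw; then reverse → whale.

whale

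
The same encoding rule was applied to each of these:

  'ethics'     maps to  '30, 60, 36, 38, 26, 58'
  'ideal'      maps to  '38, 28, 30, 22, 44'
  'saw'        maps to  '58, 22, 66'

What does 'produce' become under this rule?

52, 56, 50, 28, 62, 26, 30

e(#5)→30 and t(#20)→60: differences scale by 2, so n = 2·pos + 20. With a=1..z=26, the number is 2·pos + 20.
Applying it to produce: p=16→52, r=18→56, o=15→50, d=4→28, u=21→62, c=3→26, e=5→30.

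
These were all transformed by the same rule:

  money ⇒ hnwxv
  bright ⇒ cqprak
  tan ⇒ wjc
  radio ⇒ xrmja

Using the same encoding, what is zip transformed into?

yri

The output letters match the input read backwards, each shifted +9: money reversed is yenom. Read the word backwards and shift each letter +9.
For zip: reverse → piz; then shift: p+9=y, i+9=r, z+9=i.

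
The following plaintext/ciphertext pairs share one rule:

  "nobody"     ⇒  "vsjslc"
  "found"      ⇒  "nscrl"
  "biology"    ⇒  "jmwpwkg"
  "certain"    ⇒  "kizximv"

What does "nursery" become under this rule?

vyzwmvg

Shifts by position in nobody: pos 0: n→v (+8), pos 1: o→s (+4), pos 2: b→j (+8), pos 3: o→s (+4) — repeating every 2. It's a Vigenère-style cipher with numeric key [8,4]: position i shifts by key[i mod 2].
Applying it to nursery: n+8=v, u+4=y, r+8=z, s+4=w, e+8=m, r+4=v, y+8=g.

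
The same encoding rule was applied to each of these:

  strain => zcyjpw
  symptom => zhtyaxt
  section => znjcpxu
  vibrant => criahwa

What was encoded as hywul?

Shifts by position in strain: pos 0: s→z (+7), pos 1: t→c (+9), pos 2: r→y (+7), pos 3: a→j (+9) — repeating every 2. A repeating key of period 2 is used — shifts +7, +9 over and over.
Decoding hywul: h−7=a, y−9=p, w−7=p, u−9=l, l−7=e.

apple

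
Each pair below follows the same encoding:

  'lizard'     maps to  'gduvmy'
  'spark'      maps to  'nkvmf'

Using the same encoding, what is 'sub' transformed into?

It's a constant shift of +21 (ROT21).
Applying it to sub: s+21=n, u+21=p, b+21=w.

npw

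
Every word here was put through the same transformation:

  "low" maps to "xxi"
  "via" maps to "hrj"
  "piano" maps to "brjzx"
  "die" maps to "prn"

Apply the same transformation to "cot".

The shift depends on letter class: consonant l→x is +12, but vowel o→x is +9. Two shifts are in play — +9 for a/e/i/o/u, +12 for every other letter.
For cot: c(cons)+12=o, o(vowel)+9=x, t(cons)+12=f.

oxf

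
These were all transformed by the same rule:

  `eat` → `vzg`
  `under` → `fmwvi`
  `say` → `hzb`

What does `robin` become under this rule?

ilyrm

Each pair mirrors across the alphabet (e↔v, a↔z, t↔g): positions sum to 25. Letters are reflected about the middle of the alphabet (position → 25−position): Atbash.
Applying it to robin: r↔i, o↔l, b↔y, i↔r, n↔m.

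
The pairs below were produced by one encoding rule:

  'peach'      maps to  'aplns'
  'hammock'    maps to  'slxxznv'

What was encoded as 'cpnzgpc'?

recover

This is a Caesar cipher with shift 11.
Reversing it on cpnzgpc: c−11=r, p−11=e, n−11=c, z−11=o, g−11=v, p−11=e, c−11=r.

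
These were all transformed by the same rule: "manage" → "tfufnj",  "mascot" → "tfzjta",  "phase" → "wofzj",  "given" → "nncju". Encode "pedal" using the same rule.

wjkfs

The shift depends on letter class: consonant m→t is +7, but vowel a→f is +5. Two shifts are in play — +5 for a/e/i/o/u, +7 for every other letter.
On pedal: p(cons)+7=w, e(vowel)+5=j, d(cons)+7=k, a(vowel)+5=f, l(cons)+7=s.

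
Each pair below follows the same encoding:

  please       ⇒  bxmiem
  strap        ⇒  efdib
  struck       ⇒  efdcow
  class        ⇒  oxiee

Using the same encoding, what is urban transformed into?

cdniz

The shift depends on letter class: consonant p→b is +12, but vowel e→m is +8. Two shifts are in play — +8 for a/e/i/o/u, +12 for every other letter.
For urban: u(vowel)+8=c, r(cons)+12=d, b(cons)+12=n, a(vowel)+8=i, n(cons)+12=z.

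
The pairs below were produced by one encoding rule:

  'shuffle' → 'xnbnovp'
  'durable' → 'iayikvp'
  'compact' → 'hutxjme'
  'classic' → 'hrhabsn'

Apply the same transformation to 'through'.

In shuffle: s→x is +5, h→n is +6, u→b is +7, f→n is +8 — the shift increases by 1 each position. Each letter shifts forward by (position + 5), i.e. 5, 6, 7, … — the shift grows by one for each successive letter.
Applying it to through: t+5=y, h+6=n, r+7=y, o+8=w, u+9=d, g+10=q, h+11=s.

ynywdqs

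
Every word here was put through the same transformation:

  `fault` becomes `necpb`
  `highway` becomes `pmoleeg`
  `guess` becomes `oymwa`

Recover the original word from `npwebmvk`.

Shifts by position in fault: pos 0: f→n (+8), pos 1: a→e (+4), pos 2: u→c (+8), pos 3: l→p (+4) — repeating every 2. It's a Vigenère-style cipher with numeric key [8,4]: position i shifts by key[i mod 2].
Undoing it on npwebmvk: n−8=f, p−4=l, w−8=o, e−4=a, b−8=t, m−4=i, v−8=n, k−4=g.

floating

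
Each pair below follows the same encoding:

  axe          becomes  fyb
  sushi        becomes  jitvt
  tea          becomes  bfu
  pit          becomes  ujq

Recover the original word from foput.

The word is reversed, then every letter is shifted forward by 1.
Decoding foput: shift back: f−1=e, o−1=n, p−1=o, u−1=t, t−1=s → enots; then reverse → stone.

stone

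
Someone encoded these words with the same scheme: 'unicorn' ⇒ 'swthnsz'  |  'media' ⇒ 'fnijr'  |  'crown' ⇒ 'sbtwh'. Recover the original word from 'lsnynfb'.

The output letters match the input read backwards, each shifted +5: unicorn reversed is nrocinu. Read the word backwards and shift each letter +5.
Reversing it on lsnynfb: shift back: l−5=g, s−5=n, n−5=i, y−5=t, n−5=i, f−5=a, b−5=w → gnitiaw; then reverse → waiting.

waiting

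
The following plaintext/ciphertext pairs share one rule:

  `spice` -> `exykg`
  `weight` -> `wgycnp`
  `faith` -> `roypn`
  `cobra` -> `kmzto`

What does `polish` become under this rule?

xmfyen

s(18)→e(4) and p(15)→x(23) fit y≡11x+14 (mod 26); the inverse of 11 mod 26 is 19. This is an affine cipher: with a=0,…,z=25, each position x becomes (11x+14) mod 26.
On polish: p(15)→11·15+14≡23=x; o(14)→11·14+14≡12=m; l(11)→11·11+14≡5=f; i(8)→11·8+14≡24=y; s(18)→11·18+14≡4=e; h(7)→11·7+14≡13=n (all mod 26).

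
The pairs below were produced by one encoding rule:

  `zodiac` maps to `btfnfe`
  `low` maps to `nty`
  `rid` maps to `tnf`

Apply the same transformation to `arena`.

ftjpf

The shift depends on letter class: consonant z→b is +2, but vowel o→t is +5. Vowels shift forward by 5 and consonants shift forward by 2.
Applying it to arena: a(vowel)+5=f, r(cons)+2=t, e(vowel)+5=j, n(cons)+2=p, a(vowel)+5=f.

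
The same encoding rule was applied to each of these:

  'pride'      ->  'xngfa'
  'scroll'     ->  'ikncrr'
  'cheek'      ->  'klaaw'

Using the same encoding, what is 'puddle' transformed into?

xyffra

p(15)→x(23) and r(17)→n(13) fit y≡21x+20 (mod 26); the inverse of 21 mod 26 is 5. This is an affine cipher: with a=0,…,z=25, each position x becomes (21x+20) mod 26.
On puddle: p(15)→21·15+20≡23=x; u(20)→21·20+20≡24=y; d(3)→21·3+20≡5=f; d(3)→21·3+20≡5=f; l(11)→21·11+20≡17=r; e(4)→21·4+20≡0=a (all mod 26).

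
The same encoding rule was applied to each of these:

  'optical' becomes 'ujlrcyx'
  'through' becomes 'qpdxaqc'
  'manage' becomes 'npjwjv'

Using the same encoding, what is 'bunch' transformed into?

Two steps: reverse the string, then apply a Caesar shift of +9.
For bunch: reverse → hcnub; then shift: h+9=q, c+9=l, n+9=w, u+9=d, b+9=k.

qlwdk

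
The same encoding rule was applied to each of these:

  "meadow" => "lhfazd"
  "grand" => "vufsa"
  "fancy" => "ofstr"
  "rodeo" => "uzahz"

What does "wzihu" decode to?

voter

Each letter's alphabet position (a=0..z=25) is mapped through 7·x+5 mod 26 — an affine cipher.
Decoding wzihu: w(22)→15·(22−5)≡21=v; z(25)→15·(25−5)≡14=o; i(8)→15·(8−5)≡19=t; h(7)→15·(7−5)≡4=e; u(20)→15·(20−5)≡17=r (all mod 26).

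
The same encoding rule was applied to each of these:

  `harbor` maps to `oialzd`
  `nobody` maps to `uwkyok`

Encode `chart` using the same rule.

Letter i (0-indexed) is shifted by i+7, so successive shifts are 7, 8, 9, ….
On chart: c+7=j, h+8=p, a+9=j, r+10=b, t+11=e.

jpjbe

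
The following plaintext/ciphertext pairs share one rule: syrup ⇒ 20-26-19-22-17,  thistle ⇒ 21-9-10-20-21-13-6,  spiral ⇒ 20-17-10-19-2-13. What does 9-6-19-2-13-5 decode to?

herald

s is letter #19 and maps to 20: an offset of 1. The number is (letter's place in the alphabet, a=1) + 1.
Decoding 9-6-19-2-13-5: 9→(9−1)÷1=8=h, 6→(6−1)÷1=5=e, 19→(19−1)÷1=18=r, 2→(2−1)÷1=1=a, 13→(13−1)÷1=12=l, 5→(5−1)÷1=4=d.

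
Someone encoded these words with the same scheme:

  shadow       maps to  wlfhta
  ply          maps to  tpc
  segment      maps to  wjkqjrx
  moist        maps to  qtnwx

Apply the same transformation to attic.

fxxng

Vowels shift forward by 5 and consonants shift forward by 4.
For attic: a(vowel)+5=f, t(cons)+4=x, t(cons)+4=x, i(vowel)+5=n, c(cons)+4=g.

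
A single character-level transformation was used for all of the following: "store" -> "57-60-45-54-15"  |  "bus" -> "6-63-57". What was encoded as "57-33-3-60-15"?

skate

The formula is n = 3×(alphabet index, a=1).
Undoing it on 57-33-3-60-15: 57→(57−0)÷3=19=s, 33→(33−0)÷3=11=k, 3→(3−0)÷3=1=a, 60→(60−0)÷3=20=t, 15→(15−0)÷3=5=e.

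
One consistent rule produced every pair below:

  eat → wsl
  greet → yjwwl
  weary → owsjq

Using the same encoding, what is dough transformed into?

vgmyz

Compare letters: e→w is +18, a→s is +18, t→l is +18 — a constant shift. This is a Caesar cipher with shift 18.
Applying it to dough: d+18=v, o+18=g, u+18=m, g+18=y, h+18=z.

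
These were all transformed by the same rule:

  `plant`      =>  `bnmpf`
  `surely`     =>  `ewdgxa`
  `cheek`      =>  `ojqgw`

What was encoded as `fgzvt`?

It's a Vigenère-style cipher with numeric key [12,2]: position i shifts by key[i mod 2].
Undoing it on fgzvt: f−12=t, g−2=e, z−12=n, v−2=t, t−12=h.

tenth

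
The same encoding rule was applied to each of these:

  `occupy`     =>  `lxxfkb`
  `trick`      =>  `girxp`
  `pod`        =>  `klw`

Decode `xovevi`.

clever

Each letter is replaced by its mirror in the alphabet: a↔z, b↔y, c↔x, and so on (the Atbash cipher).
Reversing it on xovevi: x↔c, o↔l, v↔e, e↔v, v↔e, i↔r.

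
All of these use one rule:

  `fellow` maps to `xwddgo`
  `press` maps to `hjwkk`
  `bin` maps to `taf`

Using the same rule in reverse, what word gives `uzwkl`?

It's a constant shift of +18 (ROT18).
Reversing it on uzwkl: u−18=c, z−18=h, w−18=e, k−18=s, l−18=t.

chest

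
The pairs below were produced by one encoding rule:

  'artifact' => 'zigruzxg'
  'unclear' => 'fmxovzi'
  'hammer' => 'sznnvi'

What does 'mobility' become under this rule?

This is the alphabet-reversal cipher (Atbash): a becomes z, b becomes y, etc.
On mobility: m↔n, o↔l, b↔y, i↔r, l↔o, i↔r, t↔g, y↔b.

nlyrorgb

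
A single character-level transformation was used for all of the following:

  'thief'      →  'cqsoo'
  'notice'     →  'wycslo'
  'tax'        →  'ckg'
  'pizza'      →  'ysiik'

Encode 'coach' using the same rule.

lyklq

The shift depends on letter class: consonant t→c is +9, but vowel i→s is +10. Two shifts are in play — +10 for a/e/i/o/u, +9 for every other letter.
Applying it to coach: c(cons)+9=l, o(vowel)+10=y, a(vowel)+10=k, c(cons)+9=l, h(cons)+9=q.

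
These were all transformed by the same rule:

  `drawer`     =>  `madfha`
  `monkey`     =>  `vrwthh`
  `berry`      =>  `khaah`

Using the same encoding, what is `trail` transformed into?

cadlu

The shift depends on letter class: consonant d→m is +9, but vowel a→d is +3. The rule splits by letter class: vowels +3, consonants +9.
On trail: t(cons)+9=c, r(cons)+9=a, a(vowel)+3=d, i(vowel)+3=l, l(cons)+9=u.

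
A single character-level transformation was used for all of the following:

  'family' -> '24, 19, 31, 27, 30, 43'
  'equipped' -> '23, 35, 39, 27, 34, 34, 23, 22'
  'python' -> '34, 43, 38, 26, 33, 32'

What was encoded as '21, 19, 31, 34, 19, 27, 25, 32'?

campaign

Letters become their 1-based position plus 18 (so a→19, b→20, …).
Decoding 21, 19, 31, 34, 19, 27, 25, 32: 21→(21−18)÷1=3=c, 19→(19−18)÷1=1=a, 31→(31−18)÷1=13=m, 34→(34−18)÷1=16=p, 19→(19−18)÷1=1=a, 27→(27−18)÷1=9=i, 25→(25−18)÷1=7=g, 32→(32−18)÷1=14=n.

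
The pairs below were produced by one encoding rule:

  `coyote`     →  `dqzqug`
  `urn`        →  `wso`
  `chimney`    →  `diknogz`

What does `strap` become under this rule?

Vowels shift forward by 2 and consonants shift forward by 1.
Applying it to strap: s(cons)+1=t, t(cons)+1=u, r(cons)+1=s, a(vowel)+2=c, p(cons)+1=q.

tuscq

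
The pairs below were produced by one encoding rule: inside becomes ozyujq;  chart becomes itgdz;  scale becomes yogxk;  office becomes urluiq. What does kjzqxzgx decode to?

external

Shifts by position in inside: pos 0: i→o (+6), pos 1: n→z (+12), pos 2: s→y (+6), pos 3: i→u (+12) — repeating every 2. A repeating key of period 2 is used — shifts +6, +12 over and over.
Undoing it on kjzqxzgx: k−6=e, j−12=x, z−6=t, q−12=e, x−6=r, z−12=n, g−6=a, x−12=l.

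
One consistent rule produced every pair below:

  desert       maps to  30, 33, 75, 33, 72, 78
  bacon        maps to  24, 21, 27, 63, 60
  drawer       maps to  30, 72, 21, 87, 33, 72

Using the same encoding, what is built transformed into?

24, 81, 45, 54, 78

d(#4)→30 and e(#5)→33: differences scale by 3, so n = 3·pos + 18. With a=1..z=26, the number is 3·pos + 18.
Applying it to built: b=2→24, u=21→81, i=9→45, l=12→54, t=20→78.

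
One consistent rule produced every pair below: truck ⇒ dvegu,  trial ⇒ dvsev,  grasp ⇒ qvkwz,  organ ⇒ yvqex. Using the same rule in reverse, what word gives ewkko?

usage

Shifts by position in truck: pos 0: t→d (+10), pos 1: r→v (+4), pos 2: u→e (+10), pos 3: c→g (+4) — repeating every 2. The shifts repeat in a cycle of length 2: positions 0,1,… shift by +10, +4, then the pattern repeats.
Decoding ewkko: e−10=u, w−4=s, k−10=a, k−4=g, o−10=e.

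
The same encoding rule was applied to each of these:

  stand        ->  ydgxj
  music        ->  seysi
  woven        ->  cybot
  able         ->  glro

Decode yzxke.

spray

Shifts by position in stand: pos 0: s→y (+6), pos 1: t→d (+10), pos 2: a→g (+6), pos 3: n→x (+10) — repeating every 2. It's a Vigenère-style cipher with numeric key [6,10]: position i shifts by key[i mod 2].
Reversing it on yzxke: y−6=s, z−10=p, x−6=r, k−10=a, e−6=y.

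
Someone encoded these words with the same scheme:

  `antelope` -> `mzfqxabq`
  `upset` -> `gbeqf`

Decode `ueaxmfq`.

isolate

Compare letters: a→m is +12, n→z is +12, t→f is +12 — a constant shift. Each letter is shifted forward by 12 in the alphabet (a Caesar shift of +12).
Undoing it on ueaxmfq: u−12=i, e−12=s, a−12=o, x−12=l, m−12=a, f−12=t, q−12=e.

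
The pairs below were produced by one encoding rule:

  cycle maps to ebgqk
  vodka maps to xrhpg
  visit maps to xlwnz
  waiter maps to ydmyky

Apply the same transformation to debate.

In cycle: c→e is +2, y→b is +3, c→g is +4, l→q is +5 — the shift increases by 1 each position. Each letter shifts forward by (position + 2), i.e. 2, 3, 4, … — the shift grows by one for each successive letter.
Applying it to debate: d+2=f, e+3=h, b+4=f, a+5=f, t+6=z, e+7=l.

fhffzl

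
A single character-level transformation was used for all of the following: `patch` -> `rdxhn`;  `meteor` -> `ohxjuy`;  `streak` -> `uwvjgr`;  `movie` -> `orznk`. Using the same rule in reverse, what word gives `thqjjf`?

remedy

Each letter shifts forward by (position + 2), i.e. 2, 3, 4, … — the shift grows by one for each successive letter.
Undoing it on thqjjf: t−2=r, h−3=e, q−4=m, j−5=e, j−6=d, f−7=y.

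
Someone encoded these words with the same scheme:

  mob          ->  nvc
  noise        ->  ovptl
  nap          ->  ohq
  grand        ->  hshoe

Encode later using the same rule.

The rule splits by letter class: vowels +7, consonants +1.
For later: l(cons)+1=m, a(vowel)+7=h, t(cons)+1=u, e(vowel)+7=l, r(cons)+1=s.

mhuls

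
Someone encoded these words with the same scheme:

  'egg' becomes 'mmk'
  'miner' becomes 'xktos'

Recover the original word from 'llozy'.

The output letters match the input read backwards, each shifted +6: egg reversed is gge. Two steps: reverse the string, then apply a Caesar shift of +6.
Reversing it on llozy: shift back: l−6=f, l−6=f, o−6=i, z−6=t, y−6=s → ffits; then reverse → stiff.

stiff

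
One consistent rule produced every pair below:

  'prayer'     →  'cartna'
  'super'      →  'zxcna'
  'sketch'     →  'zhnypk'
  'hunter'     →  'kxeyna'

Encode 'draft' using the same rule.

oarmy

p(15)→c(2) and r(17)→a(0) fit y≡25x+17 (mod 26); the inverse of 25 mod 26 is 25. Each letter's alphabet position (a=0..z=25) is mapped through 25·x+17 mod 26 — an affine cipher.
For draft: d(3)→25·3+17≡14=o; r(17)→25·17+17≡0=a; a(0)→25·0+17≡17=r; f(5)→25·5+17≡12=m; t(19)→25·19+17≡24=y (all mod 26).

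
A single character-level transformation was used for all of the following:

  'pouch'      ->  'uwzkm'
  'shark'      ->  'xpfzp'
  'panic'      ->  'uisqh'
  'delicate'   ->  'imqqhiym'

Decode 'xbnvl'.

sting

Shifts by position in pouch: pos 0: p→u (+5), pos 1: o→w (+8), pos 2: u→z (+5), pos 3: c→k (+8) — repeating every 2. A repeating key of period 2 is used — shifts +5, +8 over and over.
Decoding xbnvl: x−5=s, b−8=t, n−5=i, v−8=n, l−5=g.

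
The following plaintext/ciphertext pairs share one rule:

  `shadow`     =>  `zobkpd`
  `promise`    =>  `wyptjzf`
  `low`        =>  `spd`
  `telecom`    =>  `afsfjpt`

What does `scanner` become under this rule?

The shift depends on letter class: consonant s→z is +7, but vowel a→b is +1. Vowels shift forward by 1 and consonants shift forward by 7.
On scanner: s(cons)+7=z, c(cons)+7=j, a(vowel)+1=b, n(cons)+7=u, n(cons)+7=u, e(vowel)+1=f, r(cons)+7=y.

zjbuufy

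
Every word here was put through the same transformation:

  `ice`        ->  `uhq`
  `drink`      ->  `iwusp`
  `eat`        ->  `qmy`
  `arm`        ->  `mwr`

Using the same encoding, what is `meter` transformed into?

The shift depends on letter class: consonant c→h is +5, but vowel i→u is +12. Vowels shift forward by 12 and consonants shift forward by 5.
On meter: m(cons)+5=r, e(vowel)+12=q, t(cons)+5=y, e(vowel)+12=q, r(cons)+5=w.

rqyqw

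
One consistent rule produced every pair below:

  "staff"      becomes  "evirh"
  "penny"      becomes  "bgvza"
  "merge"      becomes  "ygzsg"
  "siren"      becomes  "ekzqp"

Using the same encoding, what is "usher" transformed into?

gupqt

Shifts by position in staff: pos 0: s→e (+12), pos 1: t→v (+2), pos 2: a→i (+8), pos 3: f→r (+12), pos 4: f→h (+2) — repeating every 3. It's a Vigenère-style cipher with numeric key [12,2,8]: position i shifts by key[i mod 3].
Applying it to usher: u+12=g, s+2=u, h+8=p, e+12=q, r+2=t.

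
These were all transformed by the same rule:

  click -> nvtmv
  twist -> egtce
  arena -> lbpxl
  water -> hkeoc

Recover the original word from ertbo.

Shifts by position in click: pos 0: c→n (+11), pos 1: l→v (+10), pos 2: i→t (+11), pos 3: c→m (+10) — repeating every 2. The shifts repeat in a cycle of length 2: positions 0,1,… shift by +11, +10, then the pattern repeats.
Reversing it on ertbo: e−11=t, r−10=h, t−11=i, b−10=r, o−11=d.

third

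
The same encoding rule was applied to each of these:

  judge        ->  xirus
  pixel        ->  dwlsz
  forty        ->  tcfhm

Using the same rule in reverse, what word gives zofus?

large

It's a constant shift of +14 (ROT14).
Decoding zofus: z−14=l, o−14=a, f−14=r, u−14=g, s−14=e.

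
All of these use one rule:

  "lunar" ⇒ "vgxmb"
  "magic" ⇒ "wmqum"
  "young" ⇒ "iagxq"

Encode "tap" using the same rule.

The shift depends on letter class: consonant l→v is +10, but vowel u→g is +12. Two shifts are in play — +12 for a/e/i/o/u, +10 for every other letter.
On tap: t(cons)+10=d, a(vowel)+12=m, p(cons)+10=z.

dmz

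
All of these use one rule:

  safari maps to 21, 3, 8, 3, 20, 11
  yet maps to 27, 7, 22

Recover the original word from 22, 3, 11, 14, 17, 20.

s is letter #19 and maps to 21: an offset of 2. Letters become their 1-based position plus 2 (so a→3, b→4, …).
Undoing it on 22, 3, 11, 14, 17, 20: 22→(22−2)÷1=20=t, 3→(3−2)÷1=1=a, 11→(11−2)÷1=9=i, 14→(14−2)÷1=12=l, 17→(17−2)÷1=15=o, 20→(20−2)÷1=18=r.

tailor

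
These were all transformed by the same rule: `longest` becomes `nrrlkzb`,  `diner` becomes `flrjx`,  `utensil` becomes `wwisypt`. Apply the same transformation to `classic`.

eoexypk

The shift increases by 1 at each position, starting from +2: 2, 3, 4, ….
Applying it to classic: c+2=e, l+3=o, a+4=e, s+5=x, s+6=y, i+7=p, c+8=k.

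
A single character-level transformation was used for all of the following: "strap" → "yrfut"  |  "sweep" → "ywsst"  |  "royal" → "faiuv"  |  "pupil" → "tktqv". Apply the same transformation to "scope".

s(18)→y(24) and t(19)→r(17) fit y≡19x+20 (mod 26); the inverse of 19 mod 26 is 11. Each letter's alphabet position (a=0..z=25) is mapped through 19·x+20 mod 26 — an affine cipher.
Applying it to scope: s(18)→19·18+20≡24=y; c(2)→19·2+20≡6=g; o(14)→19·14+20≡0=a; p(15)→19·15+20≡19=t; e(4)→19·4+20≡18=s (all mod 26).

ygats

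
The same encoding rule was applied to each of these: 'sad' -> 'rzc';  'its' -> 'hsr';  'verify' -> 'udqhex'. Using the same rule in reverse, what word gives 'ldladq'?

member

Compare letters: s→r is +25, a→z is +25, d→c is +25 — a constant shift. Each letter is shifted forward by 25 in the alphabet (a Caesar shift of +25).
Decoding ldladq: l−25=m, d−25=e, l−25=m, a−25=b, d−25=e, q−25=r.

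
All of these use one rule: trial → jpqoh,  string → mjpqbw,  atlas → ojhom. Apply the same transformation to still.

t(19)→j(9) and r(17)→p(15) fit y≡23x+14 (mod 26); the inverse of 23 mod 26 is 17. This is an affine cipher: with a=0,…,z=25, each position x becomes (23x+14) mod 26.
Applying it to still: s(18)→23·18+14≡12=m; t(19)→23·19+14≡9=j; i(8)→23·8+14≡16=q; l(11)→23·11+14≡7=h; l(11)→23·11+14≡7=h (all mod 26).

mjqhh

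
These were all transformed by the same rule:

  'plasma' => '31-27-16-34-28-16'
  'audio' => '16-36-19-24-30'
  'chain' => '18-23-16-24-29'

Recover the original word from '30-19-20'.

ode

p is letter #16 and maps to 31: an offset of 15. Each letter is replaced by its alphabet position (a=1..z=26) + 15.
Undoing it on 30-19-20: 30→(30−15)÷1=15=o, 19→(19−15)÷1=4=d, 20→(20−15)÷1=5=e.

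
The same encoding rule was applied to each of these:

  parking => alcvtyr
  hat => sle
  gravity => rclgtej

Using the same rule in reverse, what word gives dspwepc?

Each letter is shifted forward by 11 in the alphabet (a Caesar shift of +11).
Undoing it on dspwepc: d−11=s, s−11=h, p−11=e, w−11=l, e−11=t, p−11=e, c−11=r.

shelter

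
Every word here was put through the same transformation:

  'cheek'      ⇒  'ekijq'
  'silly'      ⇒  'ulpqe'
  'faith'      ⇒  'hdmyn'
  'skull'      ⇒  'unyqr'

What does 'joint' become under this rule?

In cheek: c→e is +2, h→k is +3, e→i is +4, e→j is +5 — the shift increases by 1 each position. The shift increases by 1 at each position, starting from +2: 2, 3, 4, ….
Applying it to joint: j+2=l, o+3=r, i+4=m, n+5=s, t+6=z.

lrmsz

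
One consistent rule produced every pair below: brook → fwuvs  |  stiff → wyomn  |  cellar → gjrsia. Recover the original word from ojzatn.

kettle

In brook: b→f is +4, r→w is +5, o→u is +6, o→v is +7 — the shift increases by 1 each position. The shift increases by 1 at each position, starting from +4: 4, 5, 6, ….
Undoing it on ojzatn: o−4=k, j−5=e, z−6=t, a−7=t, t−8=l, n−9=e.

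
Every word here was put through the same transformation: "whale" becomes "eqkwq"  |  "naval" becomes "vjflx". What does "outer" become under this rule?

In whale: w→e is +8, h→q is +9, a→k is +10, l→w is +11 — the shift increases by 1 each position. Each letter shifts forward by (position + 8), i.e. 8, 9, 10, … — the shift grows by one for each successive letter.
For outer: o+8=w, u+9=d, t+10=d, e+11=p, r+12=d.

wddpd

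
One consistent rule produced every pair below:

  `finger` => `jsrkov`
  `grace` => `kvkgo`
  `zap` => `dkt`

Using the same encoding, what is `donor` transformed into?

The shift depends on letter class: consonant f→j is +4, but vowel i→s is +10. Vowels shift forward by 10 and consonants shift forward by 4.
For donor: d(cons)+4=h, o(vowel)+10=y, n(cons)+4=r, o(vowel)+10=y, r(cons)+4=v.

hyryv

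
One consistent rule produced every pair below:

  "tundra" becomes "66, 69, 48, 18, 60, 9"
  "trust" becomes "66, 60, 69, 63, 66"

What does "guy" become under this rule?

t(#20)→66 and u(#21)→69: differences scale by 3, so n = 3·pos + 6. Each letter becomes 3×(its alphabet position, a=1..z=26) + 6.
Applying it to guy: g=7→27, u=21→69, y=25→81.

27, 69, 81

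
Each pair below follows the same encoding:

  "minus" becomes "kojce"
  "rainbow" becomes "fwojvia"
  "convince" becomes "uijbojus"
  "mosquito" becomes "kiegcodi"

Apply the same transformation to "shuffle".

epcrrls

m(12)→k(10) and i(8)→o(14) fit y≡25x+22 (mod 26); the inverse of 25 mod 26 is 25. Treating letters as 0–25, the rule is x ↦ 25x + 22 (mod 26).
For shuffle: s(18)→25·18+22≡4=e; h(7)→25·7+22≡15=p; u(20)→25·20+22≡2=c; f(5)→25·5+22≡17=r; f(5)→25·5+22≡17=r; l(11)→25·11+22≡11=l; e(4)→25·4+22≡18=s (all mod 26).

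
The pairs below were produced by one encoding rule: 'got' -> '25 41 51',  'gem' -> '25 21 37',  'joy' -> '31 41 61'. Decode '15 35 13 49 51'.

g(#7)→25 and o(#15)→41: differences scale by 2, so n = 2·pos + 11. The formula is n = 2×(alphabet index, a=1) + 11.
Reversing it on 15 35 13 49 51: 15→(15−11)÷2=2=b, 35→(35−11)÷2=12=l, 13→(13−11)÷2=1=a, 49→(49−11)÷2=19=s, 51→(51−11)÷2=20=t.

blast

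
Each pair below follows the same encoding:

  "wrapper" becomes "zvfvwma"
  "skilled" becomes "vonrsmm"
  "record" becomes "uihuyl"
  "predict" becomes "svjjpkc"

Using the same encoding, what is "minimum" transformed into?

pmsotcv

In wrapper: w→z is +3, r→v is +4, a→f is +5, p→v is +6 — the shift increases by 1 each position. The shift increases by 1 at each position, starting from +3: 3, 4, 5, ….
Applying it to minimum: m+3=p, i+4=m, n+5=s, i+6=o, m+7=t, u+8=c, m+9=v.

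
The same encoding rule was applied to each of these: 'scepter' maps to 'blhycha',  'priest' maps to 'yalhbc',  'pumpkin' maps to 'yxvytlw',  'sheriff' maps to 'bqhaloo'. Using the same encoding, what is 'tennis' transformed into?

chwwlb

Two shifts are in play — +3 for a/e/i/o/u, +9 for every other letter.
On tennis: t(cons)+9=c, e(vowel)+3=h, n(cons)+9=w, n(cons)+9=w, i(vowel)+3=l, s(cons)+9=b.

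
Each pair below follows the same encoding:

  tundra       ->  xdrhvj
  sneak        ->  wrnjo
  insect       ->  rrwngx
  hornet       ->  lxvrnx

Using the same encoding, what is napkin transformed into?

rjtorr

The shift depends on letter class: consonant t→x is +4, but vowel u→d is +9. Two shifts are in play — +9 for a/e/i/o/u, +4 for every other letter.
On napkin: n(cons)+4=r, a(vowel)+9=j, p(cons)+4=t, k(cons)+4=o, i(vowel)+9=r, n(cons)+4=r.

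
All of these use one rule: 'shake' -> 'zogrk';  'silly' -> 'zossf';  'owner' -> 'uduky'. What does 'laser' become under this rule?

sgzky

The shift depends on letter class: consonant s→z is +7, but vowel a→g is +6. Vowels shift forward by 6 and consonants shift forward by 7.
For laser: l(cons)+7=s, a(vowel)+6=g, s(cons)+7=z, e(vowel)+6=k, r(cons)+7=y.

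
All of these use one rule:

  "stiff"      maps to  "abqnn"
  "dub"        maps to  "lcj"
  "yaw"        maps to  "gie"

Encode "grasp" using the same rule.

Compare letters: s→a is +8, t→b is +8, i→q is +8 — a constant shift. Each letter is shifted forward by 8 in the alphabet (a Caesar shift of +8).
For grasp: g+8=o, r+8=z, a+8=i, s+8=a, p+8=x.

oziax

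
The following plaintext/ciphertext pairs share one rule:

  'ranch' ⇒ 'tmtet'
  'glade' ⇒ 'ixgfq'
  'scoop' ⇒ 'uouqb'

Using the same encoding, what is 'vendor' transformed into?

xqtfax

Shifts by position in ranch: pos 0: r→t (+2), pos 1: a→m (+12), pos 2: n→t (+6), pos 3: c→e (+2), pos 4: h→t (+12) — repeating every 3. The shifts repeat in a cycle of length 3: positions 0,1,… shift by +2, +12, +6, then the pattern repeats.
On vendor: v+2=x, e+12=q, n+6=t, d+2=f, o+12=a, r+6=x.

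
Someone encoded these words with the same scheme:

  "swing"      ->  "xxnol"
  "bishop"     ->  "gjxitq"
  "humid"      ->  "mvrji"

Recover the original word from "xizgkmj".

shuffle

The shifts repeat in a cycle of length 2: positions 0,1,… shift by +5, +1, then the pattern repeats.
Decoding xizgkmj: x−5=s, i−1=h, z−5=u, g−1=f, k−5=f, m−1=l, j−5=e.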